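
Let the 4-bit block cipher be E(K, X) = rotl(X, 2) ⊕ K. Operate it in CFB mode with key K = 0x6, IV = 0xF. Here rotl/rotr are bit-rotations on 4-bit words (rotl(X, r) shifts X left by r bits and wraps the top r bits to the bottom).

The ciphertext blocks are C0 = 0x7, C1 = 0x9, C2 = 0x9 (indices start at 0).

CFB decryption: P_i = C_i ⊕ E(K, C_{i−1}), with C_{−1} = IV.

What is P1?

P1: E(K, 0x7) = 0xB; 0x9 ⊕ 0xB = 0x2.

P1 = 0x2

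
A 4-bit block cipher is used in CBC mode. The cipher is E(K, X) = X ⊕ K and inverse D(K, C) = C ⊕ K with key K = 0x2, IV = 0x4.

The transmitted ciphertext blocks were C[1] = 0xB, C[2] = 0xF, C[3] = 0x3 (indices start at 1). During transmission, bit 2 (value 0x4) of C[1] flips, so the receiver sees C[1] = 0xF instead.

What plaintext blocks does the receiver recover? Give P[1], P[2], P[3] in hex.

P[1] = 0x9, P[2] = 0x2, P[3] = 0xE

CBC decryption: P_i = D(K, C_i) ⊕ C_{i−1}, with C_{0} = IV.
Only C[1] changed, to 0xF. In CBC, a change in C_i garbles P_i and flips the same bit in P_{i+1}. Decrypting the received ciphertext:
P[1]: D(K, 0xF) = 0xD; 0xD ⊕ 0x4 = 0x9.
P[2]: D(K, 0xF) = 0xD; 0xD ⊕ 0xF = 0x2.
P[3]: D(K, 0x3) = 0x1; 0x1 ⊕ 0xF = 0xE.
Blocks that differ from the original plaintext: P[1], P[2].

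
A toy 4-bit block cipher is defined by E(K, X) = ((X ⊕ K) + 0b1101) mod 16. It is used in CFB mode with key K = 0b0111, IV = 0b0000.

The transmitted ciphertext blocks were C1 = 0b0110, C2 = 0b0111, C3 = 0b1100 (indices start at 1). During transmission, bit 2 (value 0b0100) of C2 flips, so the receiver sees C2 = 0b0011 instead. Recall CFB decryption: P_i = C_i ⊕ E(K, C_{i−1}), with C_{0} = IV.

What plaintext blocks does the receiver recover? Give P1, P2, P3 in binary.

Only C2 changed, to 0b0011. In CFB, a change in C_i flips the same bit in P_i and garbles P_{i+1}. Decrypting the received ciphertext:
P1: E(K, 0b0000) = 0b0100; 0b0110 ⊕ 0b0100 = 0b0010.
P2: E(K, 0b0110) = 0b1110; 0b0011 ⊕ 0b1110 = 0b1101.
P3: E(K, 0b0011) = 0b0001; 0b1100 ⊕ 0b0001 = 0b1101.
Blocks that differ from the original plaintext: P2, P3.

P1 = 0b0010, P2 = 0b1101, P3 = 0b1101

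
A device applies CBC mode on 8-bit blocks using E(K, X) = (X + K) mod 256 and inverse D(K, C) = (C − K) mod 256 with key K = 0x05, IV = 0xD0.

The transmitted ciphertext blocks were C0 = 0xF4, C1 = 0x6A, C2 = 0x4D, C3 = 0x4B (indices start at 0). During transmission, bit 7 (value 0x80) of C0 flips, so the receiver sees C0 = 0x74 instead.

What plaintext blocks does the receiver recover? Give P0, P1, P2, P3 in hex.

CBC decryption: P_i = D(K, C_i) ⊕ C_{i−1}, with C_{−1} = IV.
Only C0 changed, to 0x74. In CBC, a change in C_i garbles P_i and flips the same bit in P_{i+1}. Decrypting the received ciphertext:
P0: D(K, 0x74) = 0x6F; 0x6F ⊕ 0xD0 = 0xBF.
P1: D(K, 0x6A) = 0x65; 0x65 ⊕ 0x74 = 0x11.
P2: D(K, 0x4D) = 0x48; 0x48 ⊕ 0x6A = 0x22.
P3: D(K, 0x4B) = 0x46; 0x46 ⊕ 0x4D = 0x0B.
Blocks that differ from the original plaintext: P0, P1.

P0 = 0xBF, P1 = 0x11, P2 = 0x22, P3 = 0x0B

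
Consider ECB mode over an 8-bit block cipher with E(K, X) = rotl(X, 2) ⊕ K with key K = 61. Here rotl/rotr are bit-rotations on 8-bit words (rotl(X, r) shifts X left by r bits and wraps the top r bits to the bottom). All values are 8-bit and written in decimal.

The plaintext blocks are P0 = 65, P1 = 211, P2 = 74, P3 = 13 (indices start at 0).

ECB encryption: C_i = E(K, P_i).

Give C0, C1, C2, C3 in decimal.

C0 = 56, C1 = 114, C2 = 20, C3 = 9

C0: E(K, 65) = 56.
C1: E(K, 211) = 114.
C2: E(K, 74) = 20.
C3: E(K, 13) = 9.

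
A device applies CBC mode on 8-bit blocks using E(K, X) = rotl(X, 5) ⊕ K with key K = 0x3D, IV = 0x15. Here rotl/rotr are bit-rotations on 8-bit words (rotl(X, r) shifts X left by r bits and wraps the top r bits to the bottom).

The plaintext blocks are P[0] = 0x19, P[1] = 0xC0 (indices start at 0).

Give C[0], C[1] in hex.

C[0] = 0xBC, C[1] = 0xB2

CBC encryption: C_i = E(K, P_i ⊕ C_{i−1}), with C_{−1} = IV.
C[0]: P[0] ⊕ 0x15 = 0x0C; E(K, 0x0C) = 0xBC.
C[1]: P[1] ⊕ 0xBC = 0x7C; E(K, 0x7C) = 0xB2.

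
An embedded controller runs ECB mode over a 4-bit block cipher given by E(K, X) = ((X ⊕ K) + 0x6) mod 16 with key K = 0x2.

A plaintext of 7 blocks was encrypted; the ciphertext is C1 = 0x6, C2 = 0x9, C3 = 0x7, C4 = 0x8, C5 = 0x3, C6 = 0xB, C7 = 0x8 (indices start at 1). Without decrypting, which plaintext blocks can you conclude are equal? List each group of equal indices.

P4 = P7

ECB encrypts each block independently with the same key, so equal ciphertext blocks imply equal plaintext blocks.
C4 = C7 = 0x8, so P4 = P7.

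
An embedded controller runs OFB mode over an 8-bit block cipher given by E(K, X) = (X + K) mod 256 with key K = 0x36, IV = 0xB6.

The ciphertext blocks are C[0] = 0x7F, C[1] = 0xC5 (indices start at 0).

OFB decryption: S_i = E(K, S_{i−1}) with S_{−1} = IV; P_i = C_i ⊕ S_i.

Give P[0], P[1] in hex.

P[0] = 0x93, P[1] = 0xE7

P[0]: S = E(K, 0xB6) = 0xEC; 0x7F ⊕ 0xEC = 0x93.
P[1]: S = E(K, 0xEC) = 0x22; 0xC5 ⊕ 0x22 = 0xE7.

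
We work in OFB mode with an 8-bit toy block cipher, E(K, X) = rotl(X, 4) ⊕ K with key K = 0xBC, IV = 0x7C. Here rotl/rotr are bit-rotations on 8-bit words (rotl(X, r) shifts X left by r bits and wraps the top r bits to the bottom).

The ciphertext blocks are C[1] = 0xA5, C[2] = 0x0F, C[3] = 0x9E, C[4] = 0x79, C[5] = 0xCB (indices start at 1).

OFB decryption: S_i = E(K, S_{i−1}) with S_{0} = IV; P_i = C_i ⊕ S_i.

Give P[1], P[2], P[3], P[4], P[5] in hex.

P[1] = 0xDE, P[2] = 0x04, P[3] = 0x92, P[4] = 0x05, P[5] = 0xB0

P[1]: S = E(K, 0x7C) = 0x7B; 0xA5 ⊕ 0x7B = 0xDE.
P[2]: S = E(K, 0x7B) = 0x0B; 0x0F ⊕ 0x0B = 0x04.
P[3]: S = E(K, 0x0B) = 0x0C; 0x9E ⊕ 0x0C = 0x92.
P[4]: S = E(K, 0x0C) = 0x7C; 0x79 ⊕ 0x7C = 0x05.
P[5]: S = E(K, 0x7C) = 0x7B; 0xCB ⊕ 0x7B = 0xB0.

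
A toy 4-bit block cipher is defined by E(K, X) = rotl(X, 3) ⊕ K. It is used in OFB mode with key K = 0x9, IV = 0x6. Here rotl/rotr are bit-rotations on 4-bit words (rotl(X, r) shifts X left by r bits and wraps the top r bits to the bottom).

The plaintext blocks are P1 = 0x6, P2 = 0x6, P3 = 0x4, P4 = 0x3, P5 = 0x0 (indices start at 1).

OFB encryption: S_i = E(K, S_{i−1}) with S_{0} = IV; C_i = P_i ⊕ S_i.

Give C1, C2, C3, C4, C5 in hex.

C1: S = E(K, 0x6) = 0xA; 0x6 ⊕ 0xA = 0xC.
C2: S = E(K, 0xA) = 0xC; 0x6 ⊕ 0xC = 0xA.
C3: S = E(K, 0xC) = 0xF; 0x4 ⊕ 0xF = 0xB.
C4: S = E(K, 0xF) = 0x6; 0x3 ⊕ 0x6 = 0x5.
C5: S = E(K, 0x6) = 0xA; 0x0 ⊕ 0xA = 0xA.

C1 = 0xC, C2 = 0xA, C3 = 0xB, C4 = 0x5, C5 = 0xA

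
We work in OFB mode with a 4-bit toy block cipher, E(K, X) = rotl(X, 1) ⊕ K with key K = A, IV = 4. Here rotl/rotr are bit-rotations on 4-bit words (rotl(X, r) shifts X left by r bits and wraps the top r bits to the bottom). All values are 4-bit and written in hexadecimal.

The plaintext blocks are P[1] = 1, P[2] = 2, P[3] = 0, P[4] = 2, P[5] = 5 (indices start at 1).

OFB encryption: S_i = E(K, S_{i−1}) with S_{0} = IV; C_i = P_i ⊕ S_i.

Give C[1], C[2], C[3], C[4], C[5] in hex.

C[1] = 3, C[2] = C, C[3] = 7, C[4] = 6, C[5] = 7

C[1]: S = E(K, 4) = 2; 1 ⊕ 2 = 3.
C[2]: S = E(K, 2) = E; 2 ⊕ E = C.
C[3]: S = E(K, E) = 7; 0 ⊕ 7 = 7.
C[4]: S = E(K, 7) = 4; 2 ⊕ 4 = 6.
C[5]: S = E(K, 4) = 2; 5 ⊕ 2 = 7.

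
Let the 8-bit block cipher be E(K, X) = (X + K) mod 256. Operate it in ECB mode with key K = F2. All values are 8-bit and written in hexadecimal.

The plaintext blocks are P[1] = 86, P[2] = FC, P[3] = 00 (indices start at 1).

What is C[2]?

ECB encryption: C_i = E(K, P_i).
C[2]: E(K, FC) = EE.

C[2] = EE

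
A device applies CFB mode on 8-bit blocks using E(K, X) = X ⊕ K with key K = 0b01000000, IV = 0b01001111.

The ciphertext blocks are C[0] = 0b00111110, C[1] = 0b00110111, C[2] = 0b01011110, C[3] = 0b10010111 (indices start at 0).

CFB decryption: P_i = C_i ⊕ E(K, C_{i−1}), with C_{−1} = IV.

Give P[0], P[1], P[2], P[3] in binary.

P[0] = 0b00110001, P[1] = 0b01001001, P[2] = 0b00101001, P[3] = 0b10001001

P[0]: E(K, 0b01001111) = 0b00001111; 0b00111110 ⊕ 0b00001111 = 0b00110001.
P[1]: E(K, 0b00111110) = 0b01111110; 0b00110111 ⊕ 0b01111110 = 0b01001001.
P[2]: E(K, 0b00110111) = 0b01110111; 0b01011110 ⊕ 0b01110111 = 0b00101001.
P[3]: E(K, 0b01011110) = 0b00011110; 0b10010111 ⊕ 0b00011110 = 0b10001001.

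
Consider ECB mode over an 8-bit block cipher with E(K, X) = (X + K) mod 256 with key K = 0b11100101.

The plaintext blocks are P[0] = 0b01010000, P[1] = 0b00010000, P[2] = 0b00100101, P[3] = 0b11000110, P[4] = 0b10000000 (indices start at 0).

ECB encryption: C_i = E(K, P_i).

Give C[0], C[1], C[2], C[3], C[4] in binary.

C[0]: E(K, 0b01010000) = 0b00110101.
C[1]: E(K, 0b00010000) = 0b11110101.
C[2]: E(K, 0b00100101) = 0b00001010.
C[3]: E(K, 0b11000110) = 0b10101011.
C[4]: E(K, 0b10000000) = 0b01100101.

C[0] = 0b00110101, C[1] = 0b11110101, C[2] = 0b00001010, C[3] = 0b10101011, C[4] = 0b01100101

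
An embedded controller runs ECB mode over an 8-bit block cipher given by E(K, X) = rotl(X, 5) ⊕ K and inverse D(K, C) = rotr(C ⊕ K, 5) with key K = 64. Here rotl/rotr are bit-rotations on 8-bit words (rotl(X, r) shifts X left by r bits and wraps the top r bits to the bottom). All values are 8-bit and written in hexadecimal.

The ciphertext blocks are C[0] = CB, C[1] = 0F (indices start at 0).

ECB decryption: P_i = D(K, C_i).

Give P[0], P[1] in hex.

P[0]: D(K, CB) = 7D.
P[1]: D(K, 0F) = 5B.

P[0] = 7D, P[1] = 5B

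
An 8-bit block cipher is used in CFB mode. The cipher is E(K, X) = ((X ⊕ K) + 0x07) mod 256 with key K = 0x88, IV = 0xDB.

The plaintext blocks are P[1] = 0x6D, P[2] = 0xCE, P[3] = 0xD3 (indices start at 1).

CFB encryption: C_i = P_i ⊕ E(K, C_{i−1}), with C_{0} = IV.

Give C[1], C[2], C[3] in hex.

C[1] = 0x37, C[2] = 0x08, C[3] = 0x54

C[1]: E(K, 0xDB) = 0x5A; 0x6D ⊕ 0x5A = 0x37.
C[2]: E(K, 0x37) = 0xC6; 0xCE ⊕ 0xC6 = 0x08.
C[3]: E(K, 0x08) = 0x87; 0xD3 ⊕ 0x87 = 0x54.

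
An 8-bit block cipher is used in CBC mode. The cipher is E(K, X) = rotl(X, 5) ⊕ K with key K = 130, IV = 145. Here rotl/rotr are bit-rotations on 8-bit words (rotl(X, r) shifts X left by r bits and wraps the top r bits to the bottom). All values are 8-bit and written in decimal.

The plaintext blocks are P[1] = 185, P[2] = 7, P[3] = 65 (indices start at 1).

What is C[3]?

CBC encryption: C_i = E(K, P_i ⊕ C_{i−1}), with C_{0} = IV.
C[1]: P[1] ⊕ 145 = 40; E(K, 40) = 135.
C[2]: P[2] ⊕ 135 = 128; E(K, 128) = 146.
C[3]: P[3] ⊕ 146 = 211; E(K, 211) = 248.

C[3] = 248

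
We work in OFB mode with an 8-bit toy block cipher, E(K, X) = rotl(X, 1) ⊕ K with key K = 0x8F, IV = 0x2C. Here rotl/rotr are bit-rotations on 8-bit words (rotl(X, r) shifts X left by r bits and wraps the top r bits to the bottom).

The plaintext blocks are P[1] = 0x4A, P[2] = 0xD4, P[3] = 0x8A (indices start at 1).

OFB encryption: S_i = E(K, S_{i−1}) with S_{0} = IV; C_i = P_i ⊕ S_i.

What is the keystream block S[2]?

C[1]: S = E(K, 0x2C) = 0xD7; 0x4A ⊕ 0xD7 = 0x9D.
C[2]: S = E(K, 0xD7) = 0x20; 0xD4 ⊕ 0x20 = 0xF4.
So S[2] = 0x20.

0x20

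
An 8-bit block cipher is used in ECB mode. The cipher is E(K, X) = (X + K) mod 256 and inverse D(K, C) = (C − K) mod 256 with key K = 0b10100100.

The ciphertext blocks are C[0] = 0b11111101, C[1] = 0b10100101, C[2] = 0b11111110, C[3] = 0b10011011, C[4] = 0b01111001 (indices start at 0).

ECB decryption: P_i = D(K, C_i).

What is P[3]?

P[3] = 0b11110111

P[3]: D(K, 0b10011011) = 0b11110111.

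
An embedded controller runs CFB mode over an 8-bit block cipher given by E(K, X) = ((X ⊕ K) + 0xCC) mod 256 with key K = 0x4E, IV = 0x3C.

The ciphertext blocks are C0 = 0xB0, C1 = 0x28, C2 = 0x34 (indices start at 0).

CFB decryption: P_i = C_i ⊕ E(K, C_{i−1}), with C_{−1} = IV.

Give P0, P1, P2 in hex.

P0: E(K, 0x3C) = 0x3E; 0xB0 ⊕ 0x3E = 0x8E.
P1: E(K, 0xB0) = 0xCA; 0x28 ⊕ 0xCA = 0xE2.
P2: E(K, 0x28) = 0x32; 0x34 ⊕ 0x32 = 0x06.

P0 = 0x8E, P1 = 0xE2, P2 = 0x06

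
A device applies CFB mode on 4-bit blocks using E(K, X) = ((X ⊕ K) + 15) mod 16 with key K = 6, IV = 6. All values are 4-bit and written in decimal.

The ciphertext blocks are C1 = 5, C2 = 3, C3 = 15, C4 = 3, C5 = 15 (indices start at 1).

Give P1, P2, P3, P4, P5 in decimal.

CFB decryption: P_i = C_i ⊕ E(K, C_{i−1}), with C_{0} = IV.
P1: E(K, 6) = 15; 5 ⊕ 15 = 10.
P2: E(K, 5) = 2; 3 ⊕ 2 = 1.
P3: E(K, 3) = 4; 15 ⊕ 4 = 11.
P4: E(K, 15) = 8; 3 ⊕ 8 = 11.
P5: E(K, 3) = 4; 15 ⊕ 4 = 11.

P1 = 10, P2 = 1, P3 = 11, P4 = 11, P5 = 11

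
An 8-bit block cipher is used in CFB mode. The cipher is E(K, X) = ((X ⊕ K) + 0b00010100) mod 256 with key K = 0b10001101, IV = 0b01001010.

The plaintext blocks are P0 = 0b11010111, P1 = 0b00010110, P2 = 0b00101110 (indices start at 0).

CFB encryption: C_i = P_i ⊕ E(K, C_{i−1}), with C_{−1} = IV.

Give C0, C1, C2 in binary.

C0 = 0b00001100, C1 = 0b10000011, C2 = 0b00001100

C0: E(K, 0b01001010) = 0b11011011; 0b11010111 ⊕ 0b11011011 = 0b00001100.
C1: E(K, 0b00001100) = 0b10010101; 0b00010110 ⊕ 0b10010101 = 0b10000011.
C2: E(K, 0b10000011) = 0b00100010; 0b00101110 ⊕ 0b00100010 = 0b00001100.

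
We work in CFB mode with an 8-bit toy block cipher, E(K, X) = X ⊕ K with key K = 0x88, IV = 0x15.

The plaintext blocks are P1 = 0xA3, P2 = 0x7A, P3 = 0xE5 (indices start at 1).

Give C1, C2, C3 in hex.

C1 = 0x3E, C2 = 0xCC, C3 = 0xA1

CFB encryption: C_i = P_i ⊕ E(K, C_{i−1}), with C_{0} = IV.
C1: E(K, 0x15) = 0x9D; 0xA3 ⊕ 0x9D = 0x3E.
C2: E(K, 0x3E) = 0xB6; 0x7A ⊕ 0xB6 = 0xCC.
C3: E(K, 0xCC) = 0x44; 0xE5 ⊕ 0x44 = 0xA1.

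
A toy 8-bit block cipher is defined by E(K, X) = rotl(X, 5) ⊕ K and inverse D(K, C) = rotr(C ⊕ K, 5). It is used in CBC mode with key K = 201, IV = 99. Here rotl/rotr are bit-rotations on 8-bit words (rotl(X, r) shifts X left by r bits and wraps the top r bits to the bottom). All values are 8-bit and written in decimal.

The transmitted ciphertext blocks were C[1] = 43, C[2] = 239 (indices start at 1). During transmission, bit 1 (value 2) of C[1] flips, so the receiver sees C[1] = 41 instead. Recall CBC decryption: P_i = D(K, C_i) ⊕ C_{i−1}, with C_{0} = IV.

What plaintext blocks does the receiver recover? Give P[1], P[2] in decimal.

Only C[1] changed, to 41. In CBC, a change in C_i garbles P_i and flips the same bit in P_{i+1}. Decrypting the received ciphertext:
P[1]: D(K, 41) = 7; 7 ⊕ 99 = 100.
P[2]: D(K, 239) = 49; 49 ⊕ 41 = 24.
Blocks that differ from the original plaintext: P[1], P[2].

P[1] = 100, P[2] = 24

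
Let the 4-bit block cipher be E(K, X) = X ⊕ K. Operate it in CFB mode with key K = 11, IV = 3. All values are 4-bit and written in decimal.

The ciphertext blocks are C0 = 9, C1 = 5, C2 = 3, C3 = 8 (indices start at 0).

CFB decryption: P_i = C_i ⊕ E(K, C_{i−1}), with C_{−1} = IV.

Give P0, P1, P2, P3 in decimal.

P0: E(K, 3) = 8; 9 ⊕ 8 = 1.
P1: E(K, 9) = 2; 5 ⊕ 2 = 7.
P2: E(K, 5) = 14; 3 ⊕ 14 = 13.
P3: E(K, 3) = 8; 8 ⊕ 8 = 0.

P0 = 1, P1 = 7, P2 = 13, P3 = 0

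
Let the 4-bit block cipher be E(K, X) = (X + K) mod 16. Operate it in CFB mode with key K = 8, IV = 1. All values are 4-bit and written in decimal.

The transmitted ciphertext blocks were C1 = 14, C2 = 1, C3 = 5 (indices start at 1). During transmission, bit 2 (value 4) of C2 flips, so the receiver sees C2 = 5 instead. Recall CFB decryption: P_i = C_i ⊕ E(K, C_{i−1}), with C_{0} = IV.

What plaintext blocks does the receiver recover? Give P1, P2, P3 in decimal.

P1 = 7, P2 = 3, P3 = 8

Only C2 changed, to 5. In CFB, a change in C_i flips the same bit in P_i and garbles P_{i+1}. Decrypting the received ciphertext:
P1: E(K, 1) = 9; 14 ⊕ 9 = 7.
P2: E(K, 14) = 6; 5 ⊕ 6 = 3.
P3: E(K, 5) = 13; 5 ⊕ 13 = 8.
Blocks that differ from the original plaintext: P2, P3.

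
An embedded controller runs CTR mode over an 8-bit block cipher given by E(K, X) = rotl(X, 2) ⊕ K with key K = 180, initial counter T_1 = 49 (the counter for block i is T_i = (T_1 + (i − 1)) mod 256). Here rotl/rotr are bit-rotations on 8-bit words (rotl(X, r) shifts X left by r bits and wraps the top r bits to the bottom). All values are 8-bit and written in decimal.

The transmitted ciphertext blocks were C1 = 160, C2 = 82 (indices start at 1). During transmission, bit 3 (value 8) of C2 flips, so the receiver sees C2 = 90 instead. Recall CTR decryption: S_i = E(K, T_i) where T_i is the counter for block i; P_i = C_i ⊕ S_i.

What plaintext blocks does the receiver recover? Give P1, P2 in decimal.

Only C2 changed, to 90. In CTR, a change in C_i flips the same bit in P_i only; the keystream is unaffected. Decrypting the received ciphertext:
P1: T = 49, S = E(K, T) = 112; 160 ⊕ 112 = 208.
P2: T = 50, S = E(K, T) = 124; 90 ⊕ 124 = 38.
Blocks that differ from the original plaintext: P2.

P1 = 208, P2 = 38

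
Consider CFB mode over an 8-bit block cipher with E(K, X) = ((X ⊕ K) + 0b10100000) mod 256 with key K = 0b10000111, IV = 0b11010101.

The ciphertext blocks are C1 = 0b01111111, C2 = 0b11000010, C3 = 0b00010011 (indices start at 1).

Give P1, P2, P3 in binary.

CFB decryption: P_i = C_i ⊕ E(K, C_{i−1}), with C_{0} = IV.
P1: E(K, 0b11010101) = 0b11110010; 0b01111111 ⊕ 0b11110010 = 0b10001101.
P2: E(K, 0b01111111) = 0b10011000; 0b11000010 ⊕ 0b10011000 = 0b01011010.
P3: E(K, 0b11000010) = 0b11100101; 0b00010011 ⊕ 0b11100101 = 0b11110110.

P1 = 0b10001101, P2 = 0b01011010, P3 = 0b11110110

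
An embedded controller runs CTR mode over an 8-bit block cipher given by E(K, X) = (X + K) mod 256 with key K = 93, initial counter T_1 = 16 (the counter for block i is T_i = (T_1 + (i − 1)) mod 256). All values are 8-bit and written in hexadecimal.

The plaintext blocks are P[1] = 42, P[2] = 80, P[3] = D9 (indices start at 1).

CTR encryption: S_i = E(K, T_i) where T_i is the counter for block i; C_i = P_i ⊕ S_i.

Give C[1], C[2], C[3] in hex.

C[1] = EB, C[2] = 2A, C[3] = 72

C[1]: T = 16, S = E(K, T) = A9; 42 ⊕ A9 = EB.
C[2]: T = 17, S = E(K, T) = AA; 80 ⊕ AA = 2A.
C[3]: T = 18, S = E(K, T) = AB; D9 ⊕ AB = 72.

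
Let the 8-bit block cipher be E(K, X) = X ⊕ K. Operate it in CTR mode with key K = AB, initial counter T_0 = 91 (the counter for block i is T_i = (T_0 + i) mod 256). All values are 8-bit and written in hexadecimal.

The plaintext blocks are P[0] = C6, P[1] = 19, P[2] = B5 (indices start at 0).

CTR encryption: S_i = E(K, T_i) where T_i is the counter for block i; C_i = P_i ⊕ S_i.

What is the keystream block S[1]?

C[0]: T = 91, S = E(K, T) = 3A; C6 ⊕ 3A = FC.
C[1]: T = 92, S = E(K, T) = 39; 19 ⊕ 39 = 20.
So S[1] = 39.

39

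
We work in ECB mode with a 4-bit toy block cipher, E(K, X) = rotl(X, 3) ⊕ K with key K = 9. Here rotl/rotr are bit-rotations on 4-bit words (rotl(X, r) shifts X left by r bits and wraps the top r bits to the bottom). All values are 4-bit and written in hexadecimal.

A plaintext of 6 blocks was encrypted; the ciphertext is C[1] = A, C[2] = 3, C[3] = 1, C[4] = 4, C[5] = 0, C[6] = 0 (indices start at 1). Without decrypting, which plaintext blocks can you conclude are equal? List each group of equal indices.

P[5] = P[6]

ECB encrypts each block independently with the same key, so equal ciphertext blocks imply equal plaintext blocks.
C[5] = C[6] = 0, so P[5] = P[6].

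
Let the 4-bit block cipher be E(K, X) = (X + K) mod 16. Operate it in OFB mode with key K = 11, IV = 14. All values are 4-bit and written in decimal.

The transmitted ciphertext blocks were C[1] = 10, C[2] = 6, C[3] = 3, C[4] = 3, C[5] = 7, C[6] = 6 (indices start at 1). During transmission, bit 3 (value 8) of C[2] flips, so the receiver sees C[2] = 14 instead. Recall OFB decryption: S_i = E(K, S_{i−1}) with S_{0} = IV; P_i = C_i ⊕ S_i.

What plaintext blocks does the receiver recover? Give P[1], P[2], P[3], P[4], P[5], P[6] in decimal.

Only C[2] changed, to 14. In OFB, a change in C_i flips the same bit in P_i only; the keystream is unaffected. Decrypting the received ciphertext:
P[1]: S = E(K, 14) = 9; 10 ⊕ 9 = 3.
P[2]: S = E(K, 9) = 4; 14 ⊕ 4 = 10.
P[3]: S = E(K, 4) = 15; 3 ⊕ 15 = 12.
P[4]: S = E(K, 15) = 10; 3 ⊕ 10 = 9.
P[5]: S = E(K, 10) = 5; 7 ⊕ 5 = 2.
P[6]: S = E(K, 5) = 0; 6 ⊕ 0 = 6.
Blocks that differ from the original plaintext: P[2].

P[1] = 3, P[2] = 10, P[3] = 12, P[4] = 9, P[5] = 2, P[6] = 6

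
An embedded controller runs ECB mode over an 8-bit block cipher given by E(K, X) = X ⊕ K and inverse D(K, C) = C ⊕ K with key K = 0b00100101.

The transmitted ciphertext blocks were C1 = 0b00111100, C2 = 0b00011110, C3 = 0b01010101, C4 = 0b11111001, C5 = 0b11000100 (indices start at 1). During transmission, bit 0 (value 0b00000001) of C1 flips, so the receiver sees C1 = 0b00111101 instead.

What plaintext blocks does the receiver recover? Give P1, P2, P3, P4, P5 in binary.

P1 = 0b00011000, P2 = 0b00111011, P3 = 0b01110000, P4 = 0b11011100, P5 = 0b11100001

ECB decryption: P_i = D(K, C_i).
Only C1 changed, to 0b00111101. In ECB, a change in C_i affects only P_i. Decrypting the received ciphertext:
P1: D(K, 0b00111101) = 0b00011000.
P2: D(K, 0b00011110) = 0b00111011.
P3: D(K, 0b01010101) = 0b01110000.
P4: D(K, 0b11111001) = 0b11011100.
P5: D(K, 0b11000100) = 0b11100001.
Blocks that differ from the original plaintext: P1.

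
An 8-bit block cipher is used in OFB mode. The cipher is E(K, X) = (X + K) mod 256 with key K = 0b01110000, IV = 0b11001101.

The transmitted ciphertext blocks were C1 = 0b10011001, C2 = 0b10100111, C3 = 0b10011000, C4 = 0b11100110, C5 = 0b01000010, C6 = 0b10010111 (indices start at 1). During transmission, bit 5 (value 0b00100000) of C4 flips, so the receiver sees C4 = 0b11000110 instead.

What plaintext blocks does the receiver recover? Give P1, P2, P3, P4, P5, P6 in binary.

P1 = 0b10100100, P2 = 0b00001010, P3 = 0b10000101, P4 = 0b01001011, P5 = 0b10111111, P6 = 0b11111010

OFB decryption: S_i = E(K, S_{i−1}) with S_{0} = IV; P_i = C_i ⊕ S_i.
Only C4 changed, to 0b11000110. In OFB, a change in C_i flips the same bit in P_i only; the keystream is unaffected. Decrypting the received ciphertext:
P1: S = E(K, 0b11001101) = 0b00111101; 0b10011001 ⊕ 0b00111101 = 0b10100100.
P2: S = E(K, 0b00111101) = 0b10101101; 0b10100111 ⊕ 0b10101101 = 0b00001010.
P3: S = E(K, 0b10101101) = 0b00011101; 0b10011000 ⊕ 0b00011101 = 0b10000101.
P4: S = E(K, 0b00011101) = 0b10001101; 0b11000110 ⊕ 0b10001101 = 0b01001011.
P5: S = E(K, 0b10001101) = 0b11111101; 0b01000010 ⊕ 0b11111101 = 0b10111111.
P6: S = E(K, 0b11111101) = 0b01101101; 0b10010111 ⊕ 0b01101101 = 0b11111010.
Blocks that differ from the original plaintext: P4.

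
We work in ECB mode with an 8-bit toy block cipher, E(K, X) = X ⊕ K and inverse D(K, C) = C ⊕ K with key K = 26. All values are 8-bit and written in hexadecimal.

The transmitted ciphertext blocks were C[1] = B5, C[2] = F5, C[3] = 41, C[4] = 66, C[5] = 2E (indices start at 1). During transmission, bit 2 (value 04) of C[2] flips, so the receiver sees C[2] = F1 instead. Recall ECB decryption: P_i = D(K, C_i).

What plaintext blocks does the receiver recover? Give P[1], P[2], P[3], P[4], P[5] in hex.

Only C[2] changed, to F1. In ECB, a change in C_i affects only P_i. Decrypting the received ciphertext:
P[1]: D(K, B5) = 93.
P[2]: D(K, F1) = D7.
P[3]: D(K, 41) = 67.
P[4]: D(K, 66) = 40.
P[5]: D(K, 2E) = 08.
Blocks that differ from the original plaintext: P[2].

P[1] = 93, P[2] = D7, P[3] = 67, P[4] = 40, P[5] = 08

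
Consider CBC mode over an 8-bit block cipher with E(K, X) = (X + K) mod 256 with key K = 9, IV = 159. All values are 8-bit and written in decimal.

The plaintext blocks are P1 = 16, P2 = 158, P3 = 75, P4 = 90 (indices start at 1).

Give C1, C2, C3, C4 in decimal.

C1 = 152, C2 = 15, C3 = 77, C4 = 32

CBC encryption: C_i = E(K, P_i ⊕ C_{i−1}), with C_{0} = IV.
C1: P1 ⊕ 159 = 143; E(K, 143) = 152.
C2: P2 ⊕ 152 = 6; E(K, 6) = 15.
C3: P3 ⊕ 15 = 68; E(K, 68) = 77.
C4: P4 ⊕ 77 = 23; E(K, 23) = 32.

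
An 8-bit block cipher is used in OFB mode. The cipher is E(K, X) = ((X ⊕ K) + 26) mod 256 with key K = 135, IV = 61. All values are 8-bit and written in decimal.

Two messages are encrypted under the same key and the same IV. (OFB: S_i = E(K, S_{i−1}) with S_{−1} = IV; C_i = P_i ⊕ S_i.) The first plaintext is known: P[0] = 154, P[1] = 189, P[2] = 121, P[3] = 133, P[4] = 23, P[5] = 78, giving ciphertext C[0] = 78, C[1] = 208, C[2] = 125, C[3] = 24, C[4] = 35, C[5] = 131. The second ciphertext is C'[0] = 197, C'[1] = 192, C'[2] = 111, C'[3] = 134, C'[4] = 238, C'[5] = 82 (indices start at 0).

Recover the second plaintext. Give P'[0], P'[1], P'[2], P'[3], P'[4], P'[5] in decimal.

P'[0] = 17, P'[1] = 173, P'[2] = 107, P'[3] = 27, P'[4] = 218, P'[5] = 159

In OFB with a reused IV, both messages share the same keystream S_i, so C_i ⊕ C'_i = P_i ⊕ P'_i and thus P'_i = P_i ⊕ C_i ⊕ C'_i.
P'[0]: 154 ⊕ 78 ⊕ 197 = 17.
P'[1]: 189 ⊕ 208 ⊕ 192 = 173.
P'[2]: 121 ⊕ 125 ⊕ 111 = 107.
P'[3]: 133 ⊕ 24 ⊕ 134 = 27.
P'[4]: 23 ⊕ 35 ⊕ 238 = 218.
P'[5]: 78 ⊕ 131 ⊕ 82 = 159.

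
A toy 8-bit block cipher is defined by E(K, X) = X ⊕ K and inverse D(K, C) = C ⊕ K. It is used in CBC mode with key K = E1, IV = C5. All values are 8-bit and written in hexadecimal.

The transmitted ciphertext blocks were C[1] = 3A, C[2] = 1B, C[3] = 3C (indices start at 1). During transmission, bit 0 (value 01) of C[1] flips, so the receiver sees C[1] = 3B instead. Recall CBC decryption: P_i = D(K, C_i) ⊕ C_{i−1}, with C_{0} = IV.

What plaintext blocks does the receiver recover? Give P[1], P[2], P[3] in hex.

P[1] = 1F, P[2] = C1, P[3] = C6

Only C[1] changed, to 3B. In CBC, a change in C_i garbles P_i and flips the same bit in P_{i+1}. Decrypting the received ciphertext:
P[1]: D(K, 3B) = DA; DA ⊕ C5 = 1F.
P[2]: D(K, 1B) = FA; FA ⊕ 3B = C1.
P[3]: D(K, 3C) = DD; DD ⊕ 1B = C6.
Blocks that differ from the original plaintext: P[1], P[2].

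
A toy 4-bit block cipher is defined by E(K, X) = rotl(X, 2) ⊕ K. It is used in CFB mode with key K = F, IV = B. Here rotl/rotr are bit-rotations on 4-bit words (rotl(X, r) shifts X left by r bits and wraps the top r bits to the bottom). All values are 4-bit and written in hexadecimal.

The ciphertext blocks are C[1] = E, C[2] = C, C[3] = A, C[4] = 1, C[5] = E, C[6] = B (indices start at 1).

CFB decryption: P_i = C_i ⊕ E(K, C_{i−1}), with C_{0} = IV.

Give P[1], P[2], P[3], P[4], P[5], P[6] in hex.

P[1] = F, P[2] = 8, P[3] = 6, P[4] = 4, P[5] = 5, P[6] = F

P[1]: E(K, B) = 1; E ⊕ 1 = F.
P[2]: E(K, E) = 4; C ⊕ 4 = 8.
P[3]: E(K, C) = C; A ⊕ C = 6.
P[4]: E(K, A) = 5; 1 ⊕ 5 = 4.
P[5]: E(K, 1) = B; E ⊕ B = 5.
P[6]: E(K, E) = 4; B ⊕ 4 = F.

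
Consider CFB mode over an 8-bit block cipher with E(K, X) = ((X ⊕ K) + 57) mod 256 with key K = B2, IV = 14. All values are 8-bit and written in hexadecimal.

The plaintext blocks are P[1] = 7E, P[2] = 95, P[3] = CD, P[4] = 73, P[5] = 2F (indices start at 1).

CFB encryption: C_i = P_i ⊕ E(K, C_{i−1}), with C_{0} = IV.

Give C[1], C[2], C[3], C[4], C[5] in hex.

C[1]: E(K, 14) = FD; 7E ⊕ FD = 83.
C[2]: E(K, 83) = 88; 95 ⊕ 88 = 1D.
C[3]: E(K, 1D) = 06; CD ⊕ 06 = CB.
C[4]: E(K, CB) = D0; 73 ⊕ D0 = A3.
C[5]: E(K, A3) = 68; 2F ⊕ 68 = 47.

C[1] = 83, C[2] = 1D, C[3] = CB, C[4] = A3, C[5] = 47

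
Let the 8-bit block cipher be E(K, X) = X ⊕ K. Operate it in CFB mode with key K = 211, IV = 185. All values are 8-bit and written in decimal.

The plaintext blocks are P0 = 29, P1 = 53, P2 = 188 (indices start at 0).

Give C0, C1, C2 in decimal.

CFB encryption: C_i = P_i ⊕ E(K, C_{i−1}), with C_{−1} = IV.
C0: E(K, 185) = 106; 29 ⊕ 106 = 119.
C1: E(K, 119) = 164; 53 ⊕ 164 = 145.
C2: E(K, 145) = 66; 188 ⊕ 66 = 254.

C0 = 119, C1 = 145, C2 = 254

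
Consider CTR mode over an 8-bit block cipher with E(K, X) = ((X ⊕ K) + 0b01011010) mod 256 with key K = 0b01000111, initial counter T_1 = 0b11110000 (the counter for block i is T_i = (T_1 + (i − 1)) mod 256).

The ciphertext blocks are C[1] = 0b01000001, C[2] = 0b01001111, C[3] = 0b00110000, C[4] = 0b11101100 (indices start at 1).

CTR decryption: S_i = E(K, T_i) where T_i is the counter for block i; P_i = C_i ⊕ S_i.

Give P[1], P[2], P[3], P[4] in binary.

P[1] = 0b01010000, P[2] = 0b01011111, P[3] = 0b00111111, P[4] = 0b11100010

P[1]: T = 0b11110000, S = E(K, T) = 0b00010001; 0b01000001 ⊕ 0b00010001 = 0b01010000.
P[2]: T = 0b11110001, S = E(K, T) = 0b00010000; 0b01001111 ⊕ 0b00010000 = 0b01011111.
P[3]: T = 0b11110010, S = E(K, T) = 0b00001111; 0b00110000 ⊕ 0b00001111 = 0b00111111.
P[4]: T = 0b11110011, S = E(K, T) = 0b00001110; 0b11101100 ⊕ 0b00001110 = 0b11100010.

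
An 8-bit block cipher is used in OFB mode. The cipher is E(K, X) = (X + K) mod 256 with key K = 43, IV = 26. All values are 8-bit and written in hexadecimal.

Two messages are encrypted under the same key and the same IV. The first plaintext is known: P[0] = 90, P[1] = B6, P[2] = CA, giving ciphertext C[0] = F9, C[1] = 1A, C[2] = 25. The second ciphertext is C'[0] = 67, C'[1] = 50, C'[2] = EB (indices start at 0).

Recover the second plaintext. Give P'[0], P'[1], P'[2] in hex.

In OFB with a reused IV, both messages share the same keystream S_i, so C_i ⊕ C'_i = P_i ⊕ P'_i and thus P'_i = P_i ⊕ C_i ⊕ C'_i.
P'[0]: 90 ⊕ F9 ⊕ 67 = 0E.
P'[1]: B6 ⊕ 1A ⊕ 50 = FC.
P'[2]: CA ⊕ 25 ⊕ EB = 04.

P'[0] = 0E, P'[1] = FC, P'[2] = 04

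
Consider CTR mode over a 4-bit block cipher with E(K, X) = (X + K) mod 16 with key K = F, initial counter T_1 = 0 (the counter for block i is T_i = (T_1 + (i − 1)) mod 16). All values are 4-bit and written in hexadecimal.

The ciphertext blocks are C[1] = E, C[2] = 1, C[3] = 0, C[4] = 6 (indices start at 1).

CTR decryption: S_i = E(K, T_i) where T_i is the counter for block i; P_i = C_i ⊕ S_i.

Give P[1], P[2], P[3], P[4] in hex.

P[1]: T = 0, S = E(K, T) = F; E ⊕ F = 1.
P[2]: T = 1, S = E(K, T) = 0; 1 ⊕ 0 = 1.
P[3]: T = 2, S = E(K, T) = 1; 0 ⊕ 1 = 1.
P[4]: T = 3, S = E(K, T) = 2; 6 ⊕ 2 = 4.

P[1] = 1, P[2] = 1, P[3] = 1, P[4] = 4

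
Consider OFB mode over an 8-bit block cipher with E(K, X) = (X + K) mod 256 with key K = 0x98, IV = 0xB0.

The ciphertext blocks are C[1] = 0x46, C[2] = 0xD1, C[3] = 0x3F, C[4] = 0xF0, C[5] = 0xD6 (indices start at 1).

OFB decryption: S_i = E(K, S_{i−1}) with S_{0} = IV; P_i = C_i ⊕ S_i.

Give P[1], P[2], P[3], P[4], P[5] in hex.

P[1]: S = E(K, 0xB0) = 0x48; 0x46 ⊕ 0x48 = 0x0E.
P[2]: S = E(K, 0x48) = 0xE0; 0xD1 ⊕ 0xE0 = 0x31.
P[3]: S = E(K, 0xE0) = 0x78; 0x3F ⊕ 0x78 = 0x47.
P[4]: S = E(K, 0x78) = 0x10; 0xF0 ⊕ 0x10 = 0xE0.
P[5]: S = E(K, 0x10) = 0xA8; 0xD6 ⊕ 0xA8 = 0x7E.

P[1] = 0x0E, P[2] = 0x31, P[3] = 0x47, P[4] = 0xE0, P[5] = 0x7E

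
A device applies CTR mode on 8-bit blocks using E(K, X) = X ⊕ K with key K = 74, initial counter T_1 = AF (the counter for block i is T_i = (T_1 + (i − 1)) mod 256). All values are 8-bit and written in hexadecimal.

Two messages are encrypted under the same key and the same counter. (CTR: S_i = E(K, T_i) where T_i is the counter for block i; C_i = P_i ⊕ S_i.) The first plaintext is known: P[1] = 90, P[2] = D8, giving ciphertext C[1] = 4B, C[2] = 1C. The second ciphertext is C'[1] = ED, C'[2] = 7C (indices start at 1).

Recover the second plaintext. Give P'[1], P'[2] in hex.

In CTR with a reused counter, both messages share the same keystream S_i, so C_i ⊕ C'_i = P_i ⊕ P'_i and thus P'_i = P_i ⊕ C_i ⊕ C'_i.
P'[1]: 90 ⊕ 4B ⊕ ED = 36.
P'[2]: D8 ⊕ 1C ⊕ 7C = B8.

P'[1] = 36, P'[2] = B8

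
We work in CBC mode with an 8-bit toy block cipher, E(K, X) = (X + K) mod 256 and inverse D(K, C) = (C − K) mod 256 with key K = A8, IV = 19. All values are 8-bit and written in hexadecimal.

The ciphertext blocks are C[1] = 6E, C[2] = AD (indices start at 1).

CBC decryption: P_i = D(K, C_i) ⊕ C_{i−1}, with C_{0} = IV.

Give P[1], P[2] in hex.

P[1]: D(K, 6E) = C6; C6 ⊕ 19 = DF.
P[2]: D(K, AD) = 05; 05 ⊕ 6E = 6B.

P[1] = DF, P[2] = 6B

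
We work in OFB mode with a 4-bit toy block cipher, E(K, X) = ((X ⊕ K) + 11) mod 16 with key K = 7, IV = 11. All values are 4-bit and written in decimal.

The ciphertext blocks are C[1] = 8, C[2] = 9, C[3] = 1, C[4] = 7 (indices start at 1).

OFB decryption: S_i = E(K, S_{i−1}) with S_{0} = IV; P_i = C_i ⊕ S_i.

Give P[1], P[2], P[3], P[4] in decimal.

P[1]: S = E(K, 11) = 7; 8 ⊕ 7 = 15.
P[2]: S = E(K, 7) = 11; 9 ⊕ 11 = 2.
P[3]: S = E(K, 11) = 7; 1 ⊕ 7 = 6.
P[4]: S = E(K, 7) = 11; 7 ⊕ 11 = 12.

P[1] = 15, P[2] = 2, P[3] = 6, P[4] = 12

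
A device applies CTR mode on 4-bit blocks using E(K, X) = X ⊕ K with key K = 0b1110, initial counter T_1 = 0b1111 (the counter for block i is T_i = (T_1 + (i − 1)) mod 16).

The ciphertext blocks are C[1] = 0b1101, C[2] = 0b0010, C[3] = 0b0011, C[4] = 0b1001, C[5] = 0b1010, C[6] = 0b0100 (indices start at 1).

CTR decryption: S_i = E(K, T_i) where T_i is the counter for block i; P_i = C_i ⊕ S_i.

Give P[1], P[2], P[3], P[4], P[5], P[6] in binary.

P[1]: T = 0b1111, S = E(K, T) = 0b0001; 0b1101 ⊕ 0b0001 = 0b1100.
P[2]: T = 0b0000, S = E(K, T) = 0b1110; 0b0010 ⊕ 0b1110 = 0b1100.
P[3]: T = 0b0001, S = E(K, T) = 0b1111; 0b0011 ⊕ 0b1111 = 0b1100.
P[4]: T = 0b0010, S = E(K, T) = 0b1100; 0b1001 ⊕ 0b1100 = 0b0101.
P[5]: T = 0b0011, S = E(K, T) = 0b1101; 0b1010 ⊕ 0b1101 = 0b0111.
P[6]: T = 0b0100, S = E(K, T) = 0b1010; 0b0100 ⊕ 0b1010 = 0b1110.

P[1] = 0b1100, P[2] = 0b1100, P[3] = 0b1100, P[4] = 0b0101, P[5] = 0b0111, P[6] = 0b1110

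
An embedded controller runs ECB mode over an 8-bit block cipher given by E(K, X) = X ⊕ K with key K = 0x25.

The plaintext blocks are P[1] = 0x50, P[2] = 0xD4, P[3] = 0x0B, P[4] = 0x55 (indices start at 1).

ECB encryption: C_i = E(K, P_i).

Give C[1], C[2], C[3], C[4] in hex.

C[1]: E(K, 0x50) = 0x75.
C[2]: E(K, 0xD4) = 0xF1.
C[3]: E(K, 0x0B) = 0x2E.
C[4]: E(K, 0x55) = 0x70.

C[1] = 0x75, C[2] = 0xF1, C[3] = 0x2E, C[4] = 0x70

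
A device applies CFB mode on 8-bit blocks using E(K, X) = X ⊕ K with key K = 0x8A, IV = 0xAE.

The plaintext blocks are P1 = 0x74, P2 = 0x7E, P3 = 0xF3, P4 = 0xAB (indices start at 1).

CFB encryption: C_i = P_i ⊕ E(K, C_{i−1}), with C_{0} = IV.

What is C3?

C1: E(K, 0xAE) = 0x24; 0x74 ⊕ 0x24 = 0x50.
C2: E(K, 0x50) = 0xDA; 0x7E ⊕ 0xDA = 0xA4.
C3: E(K, 0xA4) = 0x2E; 0xF3 ⊕ 0x2E = 0xDD.

C3 = 0xDD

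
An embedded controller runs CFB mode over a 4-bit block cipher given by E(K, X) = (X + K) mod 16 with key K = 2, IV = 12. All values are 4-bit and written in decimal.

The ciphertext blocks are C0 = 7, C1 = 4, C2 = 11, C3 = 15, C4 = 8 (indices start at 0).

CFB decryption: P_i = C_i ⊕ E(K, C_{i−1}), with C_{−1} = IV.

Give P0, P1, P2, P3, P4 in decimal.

P0 = 9, P1 = 13, P2 = 13, P3 = 2, P4 = 9

P0: E(K, 12) = 14; 7 ⊕ 14 = 9.
P1: E(K, 7) = 9; 4 ⊕ 9 = 13.
P2: E(K, 4) = 6; 11 ⊕ 6 = 13.
P3: E(K, 11) = 13; 15 ⊕ 13 = 2.
P4: E(K, 15) = 1; 8 ⊕ 1 = 9.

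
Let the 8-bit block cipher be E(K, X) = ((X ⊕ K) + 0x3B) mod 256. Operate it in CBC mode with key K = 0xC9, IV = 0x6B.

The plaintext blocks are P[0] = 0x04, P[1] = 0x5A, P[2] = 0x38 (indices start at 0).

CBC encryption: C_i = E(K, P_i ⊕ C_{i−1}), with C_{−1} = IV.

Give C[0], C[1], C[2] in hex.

C[0]: P[0] ⊕ 0x6B = 0x6F; E(K, 0x6F) = 0xE1.
C[1]: P[1] ⊕ 0xE1 = 0xBB; E(K, 0xBB) = 0xAD.
C[2]: P[2] ⊕ 0xAD = 0x95; E(K, 0x95) = 0x97.

C[0] = 0xE1, C[1] = 0xAD, C[2] = 0x97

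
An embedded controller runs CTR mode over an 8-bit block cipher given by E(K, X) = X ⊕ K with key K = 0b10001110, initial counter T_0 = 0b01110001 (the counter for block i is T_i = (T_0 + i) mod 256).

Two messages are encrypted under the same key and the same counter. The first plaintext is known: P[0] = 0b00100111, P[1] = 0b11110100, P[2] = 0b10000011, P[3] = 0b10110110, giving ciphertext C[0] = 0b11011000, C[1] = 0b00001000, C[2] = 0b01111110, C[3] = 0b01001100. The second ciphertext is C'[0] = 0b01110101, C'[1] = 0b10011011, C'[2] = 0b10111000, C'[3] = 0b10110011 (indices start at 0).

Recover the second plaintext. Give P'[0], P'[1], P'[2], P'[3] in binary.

P'[0] = 0b10001010, P'[1] = 0b01100111, P'[2] = 0b01000101, P'[3] = 0b01001001

In CTR with a reused counter, both messages share the same keystream S_i, so C_i ⊕ C'_i = P_i ⊕ P'_i and thus P'_i = P_i ⊕ C_i ⊕ C'_i.
P'[0]: 0b00100111 ⊕ 0b11011000 ⊕ 0b01110101 = 0b10001010.
P'[1]: 0b11110100 ⊕ 0b00001000 ⊕ 0b10011011 = 0b01100111.
P'[2]: 0b10000011 ⊕ 0b01111110 ⊕ 0b10111000 = 0b01000101.
P'[3]: 0b10110110 ⊕ 0b01001100 ⊕ 0b10110011 = 0b01001001.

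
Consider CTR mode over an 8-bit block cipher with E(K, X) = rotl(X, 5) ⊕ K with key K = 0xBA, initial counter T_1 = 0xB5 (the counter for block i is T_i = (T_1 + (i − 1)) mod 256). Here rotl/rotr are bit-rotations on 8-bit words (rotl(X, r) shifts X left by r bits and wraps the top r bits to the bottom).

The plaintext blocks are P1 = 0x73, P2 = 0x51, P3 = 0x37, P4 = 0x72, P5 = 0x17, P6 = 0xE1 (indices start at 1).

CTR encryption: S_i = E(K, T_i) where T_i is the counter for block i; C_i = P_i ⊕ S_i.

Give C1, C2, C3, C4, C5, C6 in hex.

C1: T = 0xB5, S = E(K, T) = 0x0C; 0x73 ⊕ 0x0C = 0x7F.
C2: T = 0xB6, S = E(K, T) = 0x6C; 0x51 ⊕ 0x6C = 0x3D.
C3: T = 0xB7, S = E(K, T) = 0x4C; 0x37 ⊕ 0x4C = 0x7B.
C4: T = 0xB8, S = E(K, T) = 0xAD; 0x72 ⊕ 0xAD = 0xDF.
C5: T = 0xB9, S = E(K, T) = 0x8D; 0x17 ⊕ 0x8D = 0x9A.
C6: T = 0xBA, S = E(K, T) = 0xED; 0xE1 ⊕ 0xED = 0x0C.

C1 = 0x7F, C2 = 0x3D, C3 = 0x7B, C4 = 0xDF, C5 = 0x9A, C6 = 0x0C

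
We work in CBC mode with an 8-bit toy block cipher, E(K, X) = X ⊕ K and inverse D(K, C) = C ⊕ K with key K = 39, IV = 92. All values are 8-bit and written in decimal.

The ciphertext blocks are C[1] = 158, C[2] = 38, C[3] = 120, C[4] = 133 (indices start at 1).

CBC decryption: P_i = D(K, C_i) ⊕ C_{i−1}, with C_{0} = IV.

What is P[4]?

P[4] = 218

P[4]: D(K, 133) = 162; 162 ⊕ 120 = 218.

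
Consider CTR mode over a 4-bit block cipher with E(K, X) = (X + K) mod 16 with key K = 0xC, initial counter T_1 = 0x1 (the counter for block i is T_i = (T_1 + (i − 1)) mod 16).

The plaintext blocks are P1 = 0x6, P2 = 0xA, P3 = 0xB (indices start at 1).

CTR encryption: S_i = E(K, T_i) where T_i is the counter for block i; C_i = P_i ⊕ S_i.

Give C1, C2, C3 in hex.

C1 = 0xB, C2 = 0x4, C3 = 0x4

C1: T = 0x1, S = E(K, T) = 0xD; 0x6 ⊕ 0xD = 0xB.
C2: T = 0x2, S = E(K, T) = 0xE; 0xA ⊕ 0xE = 0x4.
C3: T = 0x3, S = E(K, T) = 0xF; 0xB ⊕ 0xF = 0x4.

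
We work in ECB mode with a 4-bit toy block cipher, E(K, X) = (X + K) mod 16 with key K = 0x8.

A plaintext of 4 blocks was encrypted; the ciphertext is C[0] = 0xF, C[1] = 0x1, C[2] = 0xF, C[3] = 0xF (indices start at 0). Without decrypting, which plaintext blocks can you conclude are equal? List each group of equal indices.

P[0] = P[2] = P[3]

ECB encrypts each block independently with the same key, so equal ciphertext blocks imply equal plaintext blocks.
C[0] = C[2] = C[3] = 0xF, so P[0] = P[2] = P[3].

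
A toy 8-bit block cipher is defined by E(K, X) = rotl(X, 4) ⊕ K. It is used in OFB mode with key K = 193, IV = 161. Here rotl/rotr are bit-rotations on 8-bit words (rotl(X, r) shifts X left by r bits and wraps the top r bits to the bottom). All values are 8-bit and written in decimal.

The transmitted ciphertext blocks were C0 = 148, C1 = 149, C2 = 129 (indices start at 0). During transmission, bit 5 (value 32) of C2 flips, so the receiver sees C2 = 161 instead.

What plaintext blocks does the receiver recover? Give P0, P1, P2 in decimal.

OFB decryption: S_i = E(K, S_{i−1}) with S_{−1} = IV; P_i = C_i ⊕ S_i.
Only C2 changed, to 161. In OFB, a change in C_i flips the same bit in P_i only; the keystream is unaffected. Decrypting the received ciphertext:
P0: S = E(K, 161) = 219; 148 ⊕ 219 = 79.
P1: S = E(K, 219) = 124; 149 ⊕ 124 = 233.
P2: S = E(K, 124) = 6; 161 ⊕ 6 = 167.
Blocks that differ from the original plaintext: P2.

P0 = 79, P1 = 233, P2 = 167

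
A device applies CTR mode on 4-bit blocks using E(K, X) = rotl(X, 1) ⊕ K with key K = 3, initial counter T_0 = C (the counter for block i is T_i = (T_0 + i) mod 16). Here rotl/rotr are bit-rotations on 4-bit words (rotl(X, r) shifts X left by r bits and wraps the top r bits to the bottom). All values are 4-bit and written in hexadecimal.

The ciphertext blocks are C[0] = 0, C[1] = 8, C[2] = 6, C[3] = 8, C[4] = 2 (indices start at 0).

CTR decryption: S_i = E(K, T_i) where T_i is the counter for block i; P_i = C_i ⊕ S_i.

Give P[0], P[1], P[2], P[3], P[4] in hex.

P[0]: T = C, S = E(K, T) = A; 0 ⊕ A = A.
P[1]: T = D, S = E(K, T) = 8; 8 ⊕ 8 = 0.
P[2]: T = E, S = E(K, T) = E; 6 ⊕ E = 8.
P[3]: T = F, S = E(K, T) = C; 8 ⊕ C = 4.
P[4]: T = 0, S = E(K, T) = 3; 2 ⊕ 3 = 1.

P[0] = A, P[1] = 0, P[2] = 8, P[3] = 4, P[4] = 1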